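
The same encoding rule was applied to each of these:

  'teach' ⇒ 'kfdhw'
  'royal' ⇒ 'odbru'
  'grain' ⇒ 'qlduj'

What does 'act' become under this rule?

wfd

The word is reversed, then every letter is shifted forward by 3.
On act: reverse → tca; then shift: t+3=w, c+3=f, a+3=d.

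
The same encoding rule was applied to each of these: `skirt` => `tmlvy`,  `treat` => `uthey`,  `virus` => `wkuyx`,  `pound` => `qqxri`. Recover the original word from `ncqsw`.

In skirt: s→t is +1, k→m is +2, i→l is +3, r→v is +4 — the shift increases by 1 each position. Each letter shifts forward by (position + 1), i.e. 1, 2, 3, … — the shift grows by one for each successive letter.
Decoding ncqsw: n−1=m, c−2=a, q−3=n, s−4=o, w−5=r.

manor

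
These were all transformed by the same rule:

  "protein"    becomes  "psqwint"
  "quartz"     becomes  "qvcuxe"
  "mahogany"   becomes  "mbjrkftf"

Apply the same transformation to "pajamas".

pbldqfy

In protein: p→p is +0, r→s is +1, o→q is +2, t→w is +3 — the shift increases by 1 each position. Letter i (0-indexed) is shifted by i+0, so successive shifts are 0, 1, 2, ….
For pajamas: p+0=p, a+1=b, j+2=l, a+3=d, m+4=q, a+5=f, s+6=y.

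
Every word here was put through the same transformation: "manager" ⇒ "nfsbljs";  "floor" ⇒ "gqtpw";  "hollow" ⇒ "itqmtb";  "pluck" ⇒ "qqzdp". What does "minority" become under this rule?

nnspwnud

Shifts by position in manager: pos 0: m→n (+1), pos 1: a→f (+5), pos 2: n→s (+5), pos 3: a→b (+1), pos 4: g→l (+5), pos 5: e→j (+5) — repeating every 3. It's a Vigenère-style cipher with numeric key [1,5,5]: position i shifts by key[i mod 3].
For minority: m+1=n, i+5=n, n+5=s, o+1=p, r+5=w, i+5=n, t+1=u, y+5=d.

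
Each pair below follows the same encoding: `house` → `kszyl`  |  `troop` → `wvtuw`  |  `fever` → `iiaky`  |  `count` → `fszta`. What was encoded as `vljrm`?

In house: h→k is +3, o→s is +4, u→z is +5, s→y is +6 — the shift increases by 1 each position. Each letter shifts forward by (position + 3), i.e. 3, 4, 5, … — the shift grows by one for each successive letter.
Reversing it on vljrm: v−3=s, l−4=h, j−5=e, r−6=l, m−7=f.

shelf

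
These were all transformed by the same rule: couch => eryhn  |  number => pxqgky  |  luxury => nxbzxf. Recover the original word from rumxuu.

Each letter shifts forward by (position + 2), i.e. 2, 3, 4, … — the shift grows by one for each successive letter.
Undoing it on rumxuu: r−2=p, u−3=r, m−4=i, x−5=s, u−6=o, u−7=n.

prison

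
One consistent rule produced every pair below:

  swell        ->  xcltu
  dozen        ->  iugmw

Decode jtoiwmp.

In swell: s→x is +5, w→c is +6, e→l is +7, l→t is +8 — the shift increases by 1 each position. Each letter shifts forward by (position + 5), i.e. 5, 6, 7, … — the shift grows by one for each successive letter.
Undoing it on jtoiwmp: j−5=e, t−6=n, o−7=h, i−8=a, w−9=n, m−10=c, p−11=e.

enhance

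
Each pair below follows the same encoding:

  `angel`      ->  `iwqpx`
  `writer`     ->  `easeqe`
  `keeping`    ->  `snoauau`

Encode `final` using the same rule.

nrxlx

In angel: a→i is +8, n→w is +9, g→q is +10, e→p is +11 — the shift increases by 1 each position. Letter i (0-indexed) is shifted by i+8, so successive shifts are 8, 9, 10, ….
For final: f+8=n, i+9=r, n+10=x, a+11=l, l+12=x.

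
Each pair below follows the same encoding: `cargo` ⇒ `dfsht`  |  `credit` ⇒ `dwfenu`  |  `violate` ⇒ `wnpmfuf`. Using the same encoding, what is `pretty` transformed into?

A repeating key of period 3 is used — shifts +1, +5, +1 over and over.
On pretty: p+1=q, r+5=w, e+1=f, t+1=u, t+5=y, y+1=z.

qwfuyz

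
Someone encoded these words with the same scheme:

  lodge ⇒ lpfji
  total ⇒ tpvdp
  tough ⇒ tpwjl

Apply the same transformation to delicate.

In lodge: l→l is +0, o→p is +1, d→f is +2, g→j is +3 — the shift increases by 1 each position. Letter i (0-indexed) is shifted by i+0, so successive shifts are 0, 1, 2, ….
On delicate: d+0=d, e+1=f, l+2=n, i+3=l, c+4=g, a+5=f, t+6=z, e+7=l.

dfnlgfzl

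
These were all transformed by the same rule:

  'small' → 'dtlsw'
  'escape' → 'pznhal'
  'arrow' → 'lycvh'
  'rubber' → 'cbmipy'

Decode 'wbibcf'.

Shifts by position in small: pos 0: s→d (+11), pos 1: m→t (+7), pos 2: a→l (+11), pos 3: l→s (+7) — repeating every 2. The shifts repeat in a cycle of length 2: positions 0,1,… shift by +11, +7, then the pattern repeats.
Reversing it on wbibcf: w−11=l, b−7=u, i−11=x, b−7=u, c−11=r, f−7=y.

luxury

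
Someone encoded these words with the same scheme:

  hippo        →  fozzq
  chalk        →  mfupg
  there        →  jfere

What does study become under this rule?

ajsvc

h(7)→f(5) and i(8)→o(14) fit y≡9x+20 (mod 26); the inverse of 9 mod 26 is 3. Each letter's alphabet position (a=0..z=25) is mapped through 9·x+20 mod 26 — an affine cipher.
For study: s(18)→9·18+20≡0=a; t(19)→9·19+20≡9=j; u(20)→9·20+20≡18=s; d(3)→9·3+20≡21=v; y(24)→9·24+20≡2=c (all mod 26).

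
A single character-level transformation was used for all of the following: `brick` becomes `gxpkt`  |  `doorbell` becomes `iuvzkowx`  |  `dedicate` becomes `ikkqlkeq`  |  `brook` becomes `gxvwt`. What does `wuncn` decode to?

rogue

In brick: b→g is +5, r→x is +6, i→p is +7, c→k is +8 — the shift increases by 1 each position. The shift increases by 1 at each position, starting from +5: 5, 6, 7, ….
Undoing it on wuncn: w−5=r, u−6=o, n−7=g, c−8=u, n−9=e.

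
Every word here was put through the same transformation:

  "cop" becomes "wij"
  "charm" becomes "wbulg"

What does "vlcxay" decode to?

bridge

Every letter moves 20 places later in the alphabet, wrapping around z→a.
Undoing it on vlcxay: v−20=b, l−20=r, c−20=i, x−20=d, a−20=g, y−20=e.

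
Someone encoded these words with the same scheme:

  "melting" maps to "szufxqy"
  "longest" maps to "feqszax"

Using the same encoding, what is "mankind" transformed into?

pzuwzmy

The output letters match the input read backwards, each shifted +12: melting reversed is gnitlem. The word is reversed, then every letter is shifted forward by 12.
For mankind: reverse → dniknam; then shift: d+12=p, n+12=z, i+12=u, k+12=w, n+12=z, a+12=m, m+12=y.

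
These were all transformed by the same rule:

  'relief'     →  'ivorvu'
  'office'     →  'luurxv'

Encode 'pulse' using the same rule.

kfohv

Each letter is replaced by its mirror in the alphabet: a↔z, b↔y, c↔x, and so on (the Atbash cipher).
On pulse: p↔k, u↔f, l↔o, s↔h, e↔v.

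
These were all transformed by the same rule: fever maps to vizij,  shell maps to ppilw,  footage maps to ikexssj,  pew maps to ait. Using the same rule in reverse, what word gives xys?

Read the word backwards and shift each letter +4.
Undoing it on xys: shift back: x−4=t, y−4=u, s−4=o → tuo; then reverse → out.

out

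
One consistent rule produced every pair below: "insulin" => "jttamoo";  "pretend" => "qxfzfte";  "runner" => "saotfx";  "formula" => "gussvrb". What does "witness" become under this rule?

It's a Vigenère-style cipher with numeric key [1,6]: position i shifts by key[i mod 2].
Applying it to witness: w+1=x, i+6=o, t+1=u, n+6=t, e+1=f, s+6=y, s+1=t.

xoutfyt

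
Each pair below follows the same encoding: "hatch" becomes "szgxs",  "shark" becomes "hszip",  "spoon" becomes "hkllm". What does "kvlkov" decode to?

people

Each letter is replaced by its mirror in the alphabet: a↔z, b↔y, c↔x, and so on (the Atbash cipher).
Reversing it on kvlkov: k↔p, v↔e, l↔o, k↔p, o↔l, v↔e.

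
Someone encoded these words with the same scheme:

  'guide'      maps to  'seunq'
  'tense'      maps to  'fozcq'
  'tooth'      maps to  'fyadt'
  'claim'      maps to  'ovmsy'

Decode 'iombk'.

A repeating key of period 2 is used — shifts +12, +10 over and over.
Reversing it on iombk: i−12=w, o−10=e, m−12=a, b−10=r, k−12=y.

weary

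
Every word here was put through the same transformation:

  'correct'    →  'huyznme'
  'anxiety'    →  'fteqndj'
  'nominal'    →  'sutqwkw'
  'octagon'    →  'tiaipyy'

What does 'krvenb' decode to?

flower

In correct: c→h is +5, o→u is +6, r→y is +7, r→z is +8 — the shift increases by 1 each position. Letter i (0-indexed) is shifted by i+5, so successive shifts are 5, 6, 7, ….
Decoding krvenb: k−5=f, r−6=l, v−7=o, e−8=w, n−9=e, b−10=r.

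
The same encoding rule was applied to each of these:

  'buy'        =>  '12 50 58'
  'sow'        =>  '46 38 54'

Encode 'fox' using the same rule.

The formula is n = 2×(alphabet index, a=1) + 8.
On fox: f=6→20, o=15→38, x=24→56.

20 38 56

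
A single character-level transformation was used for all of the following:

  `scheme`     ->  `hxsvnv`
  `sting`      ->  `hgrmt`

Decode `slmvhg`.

Each pair mirrors across the alphabet (s↔h, c↔x, h↔s): positions sum to 25. Each letter is replaced by its mirror in the alphabet: a↔z, b↔y, c↔x, and so on (the Atbash cipher).
Reversing it on slmvhg: s↔h, l↔o, m↔n, v↔e, h↔s, g↔t.

honest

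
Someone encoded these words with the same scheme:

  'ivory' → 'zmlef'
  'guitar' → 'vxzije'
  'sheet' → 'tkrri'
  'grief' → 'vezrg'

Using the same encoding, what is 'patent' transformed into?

Each letter's alphabet position (a=0..z=25) is mapped through 15·x+9 mod 26 — an affine cipher.
For patent: p(15)→15·15+9≡0=a; a(0)→15·0+9≡9=j; t(19)→15·19+9≡8=i; e(4)→15·4+9≡17=r; n(13)→15·13+9≡22=w; t(19)→15·19+9≡8=i (all mod 26).

ajirwi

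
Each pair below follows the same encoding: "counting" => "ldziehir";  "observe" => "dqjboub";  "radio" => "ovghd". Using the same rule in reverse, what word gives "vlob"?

acre

c(2)→l(11) and o(14)→d(3) fit y≡21x+21 (mod 26); the inverse of 21 mod 26 is 5. This is an affine cipher: with a=0,…,z=25, each position x becomes (21x+21) mod 26.
Decoding vlob: v(21)→5·(21−21)≡0=a; l(11)→5·(11−21)≡2=c; o(14)→5·(14−21)≡17=r; b(1)→5·(1−21)≡4=e (all mod 26).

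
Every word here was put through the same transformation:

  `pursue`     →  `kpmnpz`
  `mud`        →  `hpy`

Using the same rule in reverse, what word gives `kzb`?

peg

It's a constant shift of +21 (ROT21).
Reversing it on kzb: k−21=p, z−21=e, b−21=g.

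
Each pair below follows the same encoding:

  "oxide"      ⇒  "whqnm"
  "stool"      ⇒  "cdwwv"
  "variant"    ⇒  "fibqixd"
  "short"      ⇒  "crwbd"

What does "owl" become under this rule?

wgv

The shift depends on letter class: consonant x→h is +10, but vowel o→w is +8. Vowels shift forward by 8 and consonants shift forward by 10.
Applying it to owl: o(vowel)+8=w, w(cons)+10=g, l(cons)+10=v.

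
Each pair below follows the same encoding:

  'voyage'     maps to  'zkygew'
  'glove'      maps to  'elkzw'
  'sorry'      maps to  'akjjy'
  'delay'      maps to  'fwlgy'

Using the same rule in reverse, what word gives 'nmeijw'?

figure

v(21)→z(25) and o(14)→k(10) fit y≡17x+6 (mod 26); the inverse of 17 mod 26 is 23. Each letter's alphabet position (a=0..z=25) is mapped through 17·x+6 mod 26 — an affine cipher.
Decoding nmeijw: n(13)→23·(13−6)≡5=f; m(12)→23·(12−6)≡8=i; e(4)→23·(4−6)≡6=g; i(8)→23·(8−6)≡20=u; j(9)→23·(9−6)≡17=r; w(22)→23·(22−6)≡4=e (all mod 26).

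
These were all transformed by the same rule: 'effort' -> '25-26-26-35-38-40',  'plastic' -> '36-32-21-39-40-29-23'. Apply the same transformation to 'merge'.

e is letter #5 and maps to 25: an offset of 20. The number is (letter's place in the alphabet, a=1) + 20.
On merge: m=13→33, e=5→25, r=18→38, g=7→27, e=5→25.

33-25-38-27-25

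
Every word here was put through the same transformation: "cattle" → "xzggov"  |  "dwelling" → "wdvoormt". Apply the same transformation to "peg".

Each pair mirrors across the alphabet (c↔x, a↔z, t↔g): positions sum to 25. Each letter is replaced by its mirror in the alphabet: a↔z, b↔y, c↔x, and so on (the Atbash cipher).
Applying it to peg: p↔k, e↔v, g↔t.

kvt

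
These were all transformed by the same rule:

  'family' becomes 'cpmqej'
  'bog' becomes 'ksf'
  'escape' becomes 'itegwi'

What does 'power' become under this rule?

The output letters match the input read backwards, each shifted +4: family reversed is ylimaf. The word is reversed, then every letter is shifted forward by 4.
Applying it to power: reverse → rewop; then shift: r+4=v, e+4=i, w+4=a, o+4=s, p+4=t.

viast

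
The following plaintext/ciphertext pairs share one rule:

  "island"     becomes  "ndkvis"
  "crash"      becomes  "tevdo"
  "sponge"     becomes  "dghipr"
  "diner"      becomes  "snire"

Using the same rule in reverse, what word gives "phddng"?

i(8)→n(13) and s(18)→d(3) fit y≡25x+21 (mod 26); the inverse of 25 mod 26 is 25. Treating letters as 0–25, the rule is x ↦ 25x + 21 (mod 26).
Undoing it on phddng: p(15)→25·(15−21)≡6=g; h(7)→25·(7−21)≡14=o; d(3)→25·(3−21)≡18=s; d(3)→25·(3−21)≡18=s; n(13)→25·(13−21)≡8=i; g(6)→25·(6−21)≡15=p (all mod 26).

gossip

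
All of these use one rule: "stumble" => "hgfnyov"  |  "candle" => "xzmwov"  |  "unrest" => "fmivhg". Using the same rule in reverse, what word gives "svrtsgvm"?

Each pair mirrors across the alphabet (s↔h, t↔g, u↔f): positions sum to 25. This is the alphabet-reversal cipher (Atbash): a becomes z, b becomes y, etc.
Undoing it on svrtsgvm: s↔h, v↔e, r↔i, t↔g, s↔h, g↔t, v↔e, m↔n.

heighten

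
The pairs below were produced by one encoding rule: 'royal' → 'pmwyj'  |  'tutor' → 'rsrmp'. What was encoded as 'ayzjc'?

cable

Each letter is shifted forward by 24 in the alphabet (a Caesar shift of +24).
Reversing it on ayzjc: a−24=c, y−24=a, z−24=b, j−24=l, c−24=e.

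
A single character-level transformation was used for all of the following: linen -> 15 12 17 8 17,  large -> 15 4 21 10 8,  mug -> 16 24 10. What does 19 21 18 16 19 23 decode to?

prompt

l is letter #12 and maps to 15: an offset of 3. Each letter is replaced by its alphabet position (a=1..z=26) + 3.
Undoing it on 19 21 18 16 19 23: 19→(19−3)÷1=16=p, 21→(21−3)÷1=18=r, 18→(18−3)÷1=15=o, 16→(16−3)÷1=13=m, 19→(19−3)÷1=16=p, 23→(23−3)÷1=20=t.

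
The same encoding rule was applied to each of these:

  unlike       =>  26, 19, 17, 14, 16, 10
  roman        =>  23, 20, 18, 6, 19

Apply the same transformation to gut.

12, 26, 25

u is letter #21 and maps to 26: an offset of 5. Each letter is replaced by its alphabet position (a=1..z=26) + 5.
On gut: g=7→12, u=21→26, t=20→25.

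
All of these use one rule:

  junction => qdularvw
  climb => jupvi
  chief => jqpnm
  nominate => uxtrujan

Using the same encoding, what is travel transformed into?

aahelu

Shifts by position in junction: pos 0: j→q (+7), pos 1: u→d (+9), pos 2: n→u (+7), pos 3: c→l (+9) — repeating every 2. The shifts repeat in a cycle of length 2: positions 0,1,… shift by +7, +9, then the pattern repeats.
For travel: t+7=a, r+9=a, a+7=h, v+9=e, e+7=l, l+9=u.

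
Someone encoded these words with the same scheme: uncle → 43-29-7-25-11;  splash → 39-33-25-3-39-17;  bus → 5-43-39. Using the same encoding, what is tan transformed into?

u(#21)→43 and n(#14)→29: differences scale by 2, so n = 2·pos + 1. Each letter becomes 2×(its alphabet position, a=1..z=26) + 1.
For tan: t=20→41, a=1→3, n=14→29.

41-3-29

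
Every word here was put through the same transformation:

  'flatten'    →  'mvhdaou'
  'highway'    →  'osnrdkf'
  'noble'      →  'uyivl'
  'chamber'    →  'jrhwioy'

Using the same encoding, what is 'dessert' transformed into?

kozclba

Shifts by position in flatten: pos 0: f→m (+7), pos 1: l→v (+10), pos 2: a→h (+7), pos 3: t→d (+10) — repeating every 2. The shifts repeat in a cycle of length 2: positions 0,1,… shift by +7, +10, then the pattern repeats.
For dessert: d+7=k, e+10=o, s+7=z, s+10=c, e+7=l, r+10=b, t+7=a.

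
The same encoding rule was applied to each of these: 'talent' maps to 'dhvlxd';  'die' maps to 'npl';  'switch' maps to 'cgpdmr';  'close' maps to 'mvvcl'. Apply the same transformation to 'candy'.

mhxni

The shift depends on letter class: consonant t→d is +10, but vowel a→h is +7. Two shifts are in play — +7 for a/e/i/o/u, +10 for every other letter.
For candy: c(cons)+10=m, a(vowel)+7=h, n(cons)+10=x, d(cons)+10=n, y(cons)+10=i.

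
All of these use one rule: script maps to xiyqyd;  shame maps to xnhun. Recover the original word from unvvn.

The shift increases by 1 at each position, starting from +5: 5, 6, 7, ….
Undoing it on unvvn: u−5=p, n−6=h, v−7=o, v−8=n, n−9=e.

phone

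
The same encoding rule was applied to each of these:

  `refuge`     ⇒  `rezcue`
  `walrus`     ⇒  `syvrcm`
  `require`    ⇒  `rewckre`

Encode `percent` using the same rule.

beroelh

r(17)→r(17) and e(4)→e(4) fit y≡21x+24 (mod 26); the inverse of 21 mod 26 is 5. This is an affine cipher: with a=0,…,z=25, each position x becomes (21x+24) mod 26.
On percent: p(15)→21·15+24≡1=b; e(4)→21·4+24≡4=e; r(17)→21·17+24≡17=r; c(2)→21·2+24≡14=o; e(4)→21·4+24≡4=e; n(13)→21·13+24≡11=l; t(19)→21·19+24≡7=h (all mod 26).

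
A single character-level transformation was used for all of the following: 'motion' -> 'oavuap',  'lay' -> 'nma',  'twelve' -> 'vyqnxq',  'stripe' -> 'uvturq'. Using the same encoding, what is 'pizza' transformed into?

The shift depends on letter class: consonant m→o is +2, but vowel o→a is +12. Two shifts are in play — +12 for a/e/i/o/u, +2 for every other letter.
Applying it to pizza: p(cons)+2=r, i(vowel)+12=u, z(cons)+2=b, z(cons)+2=b, a(vowel)+12=m.

rubbm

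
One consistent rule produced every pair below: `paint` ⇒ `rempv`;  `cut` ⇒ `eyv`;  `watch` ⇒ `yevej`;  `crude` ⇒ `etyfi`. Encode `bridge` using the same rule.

dtmfii

The shift depends on letter class: consonant p→r is +2, but vowel a→e is +4. Vowels shift forward by 4 and consonants shift forward by 2.
For bridge: b(cons)+2=d, r(cons)+2=t, i(vowel)+4=m, d(cons)+2=f, g(cons)+2=i, e(vowel)+4=i.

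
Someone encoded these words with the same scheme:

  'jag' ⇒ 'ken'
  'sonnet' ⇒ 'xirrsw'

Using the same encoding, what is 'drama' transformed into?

eqevh

The output letters match the input read backwards, each shifted +4: jag reversed is gaj. The word is reversed, then every letter is shifted forward by 4.
Applying it to drama: reverse → amard; then shift: a+4=e, m+4=q, a+4=e, r+4=v, d+4=h.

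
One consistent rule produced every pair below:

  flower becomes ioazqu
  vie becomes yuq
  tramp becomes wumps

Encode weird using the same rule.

The shift depends on letter class: consonant f→i is +3, but vowel o→a is +12. Two shifts are in play — +12 for a/e/i/o/u, +3 for every other letter.
On weird: w(cons)+3=z, e(vowel)+12=q, i(vowel)+12=u, r(cons)+3=u, d(cons)+3=g.

zquug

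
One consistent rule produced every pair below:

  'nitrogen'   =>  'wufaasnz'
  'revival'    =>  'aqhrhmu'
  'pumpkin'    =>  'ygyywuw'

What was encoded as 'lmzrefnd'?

Shifts by position in nitrogen: pos 0: n→w (+9), pos 1: i→u (+12), pos 2: t→f (+12), pos 3: r→a (+9), pos 4: o→a (+12), pos 5: g→s (+12) — repeating every 3. It's a Vigenère-style cipher with numeric key [9,12,12]: position i shifts by key[i mod 3].
Reversing it on lmzrefnd: l−9=c, m−12=a, z−12=n, r−9=i, e−12=s, f−12=t, n−9=e, d−12=r.

canister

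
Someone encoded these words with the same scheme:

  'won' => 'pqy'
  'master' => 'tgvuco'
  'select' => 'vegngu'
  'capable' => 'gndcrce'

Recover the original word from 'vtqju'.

The word is reversed, then every letter is shifted forward by 2.
Decoding vtqju: shift back: v−2=t, t−2=r, q−2=o, j−2=h, u−2=s → trohs; then reverse → short.

short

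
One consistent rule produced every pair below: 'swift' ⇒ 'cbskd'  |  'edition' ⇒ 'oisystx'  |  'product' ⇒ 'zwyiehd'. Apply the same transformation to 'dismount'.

nncryzxy

Shifts by position in swift: pos 0: s→c (+10), pos 1: w→b (+5), pos 2: i→s (+10), pos 3: f→k (+5) — repeating every 2. A repeating key of period 2 is used — shifts +10, +5 over and over.
On dismount: d+10=n, i+5=n, s+10=c, m+5=r, o+10=y, u+5=z, n+10=x, t+5=y.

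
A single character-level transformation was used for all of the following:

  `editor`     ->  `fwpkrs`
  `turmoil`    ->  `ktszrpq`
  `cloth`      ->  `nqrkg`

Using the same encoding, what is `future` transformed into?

otktsf

e(4)→f(5) and d(3)→w(22) fit y≡9x+21 (mod 26); the inverse of 9 mod 26 is 3. Treating letters as 0–25, the rule is x ↦ 9x + 21 (mod 26).
On future: f(5)→9·5+21≡14=o; u(20)→9·20+21≡19=t; t(19)→9·19+21≡10=k; u(20)→9·20+21≡19=t; r(17)→9·17+21≡18=s; e(4)→9·4+21≡5=f (all mod 26).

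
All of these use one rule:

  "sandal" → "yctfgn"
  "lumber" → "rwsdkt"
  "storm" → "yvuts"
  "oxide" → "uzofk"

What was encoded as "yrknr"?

Shifts by position in sandal: pos 0: s→y (+6), pos 1: a→c (+2), pos 2: n→t (+6), pos 3: d→f (+2) — repeating every 2. It's a Vigenère-style cipher with numeric key [6,2]: position i shifts by key[i mod 2].
Decoding yrknr: y−6=s, r−2=p, k−6=e, n−2=l, r−6=l.

spell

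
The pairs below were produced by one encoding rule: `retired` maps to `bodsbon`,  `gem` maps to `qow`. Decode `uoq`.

keg

Compare letters: r→b is +10, e→o is +10, t→d is +10 — a constant shift. Every letter moves 10 places later in the alphabet, wrapping around z→a.
Decoding uoq: u−10=k, o−10=e, q−10=g.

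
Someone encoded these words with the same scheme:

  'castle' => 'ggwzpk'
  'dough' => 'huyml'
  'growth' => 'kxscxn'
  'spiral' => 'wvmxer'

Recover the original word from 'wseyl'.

Shifts by position in castle: pos 0: c→g (+4), pos 1: a→g (+6), pos 2: s→w (+4), pos 3: t→z (+6) — repeating every 2. The shifts repeat in a cycle of length 2: positions 0,1,… shift by +4, +6, then the pattern repeats.
Undoing it on wseyl: w−4=s, s−6=m, e−4=a, y−6=s, l−4=h.

smash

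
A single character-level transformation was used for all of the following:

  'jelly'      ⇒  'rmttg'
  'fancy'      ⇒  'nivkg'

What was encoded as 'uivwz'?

manor

Compare letters: j→r is +8, e→m is +8, l→t is +8 — a constant shift. Every letter moves 8 places later in the alphabet, wrapping around z→a.
Reversing it on uivwz: u−8=m, i−8=a, v−8=n, w−8=o, z−8=r.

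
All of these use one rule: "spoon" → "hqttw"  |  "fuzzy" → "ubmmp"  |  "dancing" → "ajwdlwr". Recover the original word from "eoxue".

theft

s(18)→h(7) and p(15)→q(16) fit y≡23x+9 (mod 26); the inverse of 23 mod 26 is 17. Each letter's alphabet position (a=0..z=25) is mapped through 23·x+9 mod 26 — an affine cipher.
Undoing it on eoxue: e(4)→17·(4−9)≡19=t; o(14)→17·(14−9)≡7=h; x(23)→17·(23−9)≡4=e; u(20)→17·(20−9)≡5=f; e(4)→17·(4−9)≡19=t (all mod 26).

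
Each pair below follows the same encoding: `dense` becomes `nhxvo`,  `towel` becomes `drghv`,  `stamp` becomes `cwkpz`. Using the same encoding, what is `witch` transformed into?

gldfr

A repeating key of period 2 is used — shifts +10, +3 over and over.
Applying it to witch: w+10=g, i+3=l, t+10=d, c+3=f, h+10=r.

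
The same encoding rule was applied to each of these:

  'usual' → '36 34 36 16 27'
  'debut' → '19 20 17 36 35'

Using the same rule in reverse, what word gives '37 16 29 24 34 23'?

vanish

Each letter is replaced by its alphabet position (a=1..z=26) + 15.
Reversing it on 37 16 29 24 34 23: 37→(37−15)÷1=22=v, 16→(16−15)÷1=1=a, 29→(29−15)÷1=14=n, 24→(24−15)÷1=9=i, 34→(34−15)÷1=19=s, 23→(23−15)÷1=8=h.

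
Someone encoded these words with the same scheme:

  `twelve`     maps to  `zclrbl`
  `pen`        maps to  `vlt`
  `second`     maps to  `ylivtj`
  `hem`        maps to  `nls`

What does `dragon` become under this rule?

jxhmvt

The shift depends on letter class: consonant t→z is +6, but vowel e→l is +7. The rule splits by letter class: vowels +7, consonants +6.
For dragon: d(cons)+6=j, r(cons)+6=x, a(vowel)+7=h, g(cons)+6=m, o(vowel)+7=v, n(cons)+6=t.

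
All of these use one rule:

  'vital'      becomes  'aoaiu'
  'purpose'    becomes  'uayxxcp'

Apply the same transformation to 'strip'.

xzyqy

In vital: v→a is +5, i→o is +6, t→a is +7, a→i is +8 — the shift increases by 1 each position. Each letter shifts forward by (position + 5), i.e. 5, 6, 7, … — the shift grows by one for each successive letter.
On strip: s+5=x, t+6=z, r+7=y, i+8=q, p+9=y.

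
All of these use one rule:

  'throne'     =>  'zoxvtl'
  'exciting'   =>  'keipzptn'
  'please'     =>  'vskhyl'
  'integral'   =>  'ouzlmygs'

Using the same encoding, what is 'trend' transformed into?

Shifts by position in throne: pos 0: t→z (+6), pos 1: h→o (+7), pos 2: r→x (+6), pos 3: o→v (+7) — repeating every 2. A repeating key of period 2 is used — shifts +6, +7 over and over.
On trend: t+6=z, r+7=y, e+6=k, n+7=u, d+6=j.

zykuj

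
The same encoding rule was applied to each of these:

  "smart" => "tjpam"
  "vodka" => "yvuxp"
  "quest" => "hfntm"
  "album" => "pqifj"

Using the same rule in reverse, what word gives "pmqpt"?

atlas

s(18)→t(19) and m(12)→j(9) fit y≡19x+15 (mod 26); the inverse of 19 mod 26 is 11. Each letter's alphabet position (a=0..z=25) is mapped through 19·x+15 mod 26 — an affine cipher.
Reversing it on pmqpt: p(15)→11·(15−15)≡0=a; m(12)→11·(12−15)≡19=t; q(16)→11·(16−15)≡11=l; p(15)→11·(15−15)≡0=a; t(19)→11·(19−15)≡18=s (all mod 26).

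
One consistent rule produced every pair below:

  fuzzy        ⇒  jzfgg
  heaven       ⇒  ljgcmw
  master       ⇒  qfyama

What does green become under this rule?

In fuzzy: f→j is +4, u→z is +5, z→f is +6, z→g is +7 — the shift increases by 1 each position. Letter i (0-indexed) is shifted by i+4, so successive shifts are 4, 5, 6, ….
On green: g+4=k, r+5=w, e+6=k, e+7=l, n+8=v.

kwklv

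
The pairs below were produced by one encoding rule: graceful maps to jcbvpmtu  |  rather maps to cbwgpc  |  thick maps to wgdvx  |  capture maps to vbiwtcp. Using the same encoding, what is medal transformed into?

rpsbu

g(6)→j(9) and r(17)→c(2) fit y≡23x+1 (mod 26); the inverse of 23 mod 26 is 17. Each letter's alphabet position (a=0..z=25) is mapped through 23·x+1 mod 26 — an affine cipher.
For medal: m(12)→23·12+1≡17=r; e(4)→23·4+1≡15=p; d(3)→23·3+1≡18=s; a(0)→23·0+1≡1=b; l(11)→23·11+1≡20=u (all mod 26).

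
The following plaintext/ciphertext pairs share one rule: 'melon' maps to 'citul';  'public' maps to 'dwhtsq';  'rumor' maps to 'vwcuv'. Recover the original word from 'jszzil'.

hidden

m(12)→c(2) and e(4)→i(8) fit y≡9x+24 (mod 26); the inverse of 9 mod 26 is 3. Treating letters as 0–25, the rule is x ↦ 9x + 24 (mod 26).
Undoing it on jszzil: j(9)→3·(9−24)≡7=h; s(18)→3·(18−24)≡8=i; z(25)→3·(25−24)≡3=d; z(25)→3·(25−24)≡3=d; i(8)→3·(8−24)≡4=e; l(11)→3·(11−24)≡13=n (all mod 26).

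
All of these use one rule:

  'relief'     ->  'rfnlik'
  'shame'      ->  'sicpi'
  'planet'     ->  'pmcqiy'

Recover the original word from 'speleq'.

social

In relief: r→r is +0, e→f is +1, l→n is +2, i→l is +3 — the shift increases by 1 each position. The shift increases by 1 at each position, starting from +0: 0, 1, 2, ….
Decoding speleq: s−0=s, p−1=o, e−2=c, l−3=i, e−4=a, q−5=l.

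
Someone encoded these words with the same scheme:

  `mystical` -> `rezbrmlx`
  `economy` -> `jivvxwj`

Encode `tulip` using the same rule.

Each letter shifts forward by (position + 5), i.e. 5, 6, 7, … — the shift grows by one for each successive letter.
Applying it to tulip: t+5=y, u+6=a, l+7=s, i+8=q, p+9=y.

yasqy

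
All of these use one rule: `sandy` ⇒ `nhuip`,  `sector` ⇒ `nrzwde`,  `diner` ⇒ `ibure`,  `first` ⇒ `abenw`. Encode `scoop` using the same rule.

Treating letters as 0–25, the rule is x ↦ 9x + 7 (mod 26).
For scoop: s(18)→9·18+7≡13=n; c(2)→9·2+7≡25=z; o(14)→9·14+7≡3=d; o(14)→9·14+7≡3=d; p(15)→9·15+7≡12=m (all mod 26).

nzddm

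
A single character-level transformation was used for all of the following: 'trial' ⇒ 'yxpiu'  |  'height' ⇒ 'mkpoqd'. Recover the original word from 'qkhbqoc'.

The shift increases by 1 at each position, starting from +5: 5, 6, 7, ….
Decoding qkhbqoc: q−5=l, k−6=e, h−7=a, b−8=t, q−9=h, o−10=e, c−11=r.

leather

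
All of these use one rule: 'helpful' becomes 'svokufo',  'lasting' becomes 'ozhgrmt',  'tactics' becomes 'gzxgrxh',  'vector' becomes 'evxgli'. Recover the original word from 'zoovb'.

Each letter's alphabet position (a=0..z=25) is mapped through 25·x+25 mod 26 — an affine cipher.
Reversing it on zoovb: z(25)→25·(25−25)≡0=a; o(14)→25·(14−25)≡11=l; o(14)→25·(14−25)≡11=l; v(21)→25·(21−25)≡4=e; b(1)→25·(1−25)≡24=y (all mod 26).

alley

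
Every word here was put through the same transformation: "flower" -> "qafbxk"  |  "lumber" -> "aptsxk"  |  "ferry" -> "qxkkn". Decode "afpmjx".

lounge

f(5)→q(16) and l(11)→a(0) fit y≡19x+25 (mod 26); the inverse of 19 mod 26 is 11. Treating letters as 0–25, the rule is x ↦ 19x + 25 (mod 26).
Decoding afpmjx: a(0)→11·(0−25)≡11=l; f(5)→11·(5−25)≡14=o; p(15)→11·(15−25)≡20=u; m(12)→11·(12−25)≡13=n; j(9)→11·(9−25)≡6=g; x(23)→11·(23−25)≡4=e (all mod 26).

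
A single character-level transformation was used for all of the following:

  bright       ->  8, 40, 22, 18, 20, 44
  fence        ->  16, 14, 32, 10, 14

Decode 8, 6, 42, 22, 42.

The formula is n = 2×(alphabet index, a=1) + 4.
Reversing it on 8, 6, 42, 22, 42: 8→(8−4)÷2=2=b, 6→(6−4)÷2=1=a, 42→(42−4)÷2=19=s, 22→(22−4)÷2=9=i, 42→(42−4)÷2=19=s.

basis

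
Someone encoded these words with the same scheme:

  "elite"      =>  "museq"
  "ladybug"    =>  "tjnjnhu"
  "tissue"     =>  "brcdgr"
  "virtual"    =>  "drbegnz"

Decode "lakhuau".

drawing

Letter i (0-indexed) is shifted by i+8, so successive shifts are 8, 9, 10, ….
Undoing it on lakhuau: l−8=d, a−9=r, k−10=a, h−11=w, u−12=i, a−13=n, u−14=g.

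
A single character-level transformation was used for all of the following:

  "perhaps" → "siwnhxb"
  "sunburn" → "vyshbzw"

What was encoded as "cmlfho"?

Letter i (0-indexed) is shifted by i+3, so successive shifts are 3, 4, 5, ….
Undoing it on cmlfho: c−3=z, m−4=i, l−5=g, f−6=z, h−7=a, o−8=g.

zigzag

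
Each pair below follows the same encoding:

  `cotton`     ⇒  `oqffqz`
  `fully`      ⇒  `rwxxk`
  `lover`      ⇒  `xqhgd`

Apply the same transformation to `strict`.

Two shifts are in play — +2 for a/e/i/o/u, +12 for every other letter.
For strict: s(cons)+12=e, t(cons)+12=f, r(cons)+12=d, i(vowel)+2=k, c(cons)+12=o, t(cons)+12=f.

efdkof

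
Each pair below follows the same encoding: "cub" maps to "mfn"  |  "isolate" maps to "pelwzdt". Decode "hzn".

The output letters match the input read backwards, each shifted +11: cub reversed is buc. Read the word backwards and shift each letter +11.
Reversing it on hzn: shift back: h−11=w, z−11=o, n−11=c → woc; then reverse → cow.

cow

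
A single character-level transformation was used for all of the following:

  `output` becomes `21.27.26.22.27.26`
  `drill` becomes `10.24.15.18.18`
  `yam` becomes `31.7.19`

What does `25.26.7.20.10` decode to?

o is letter #15 and maps to 21: an offset of 6. Letters become their 1-based position plus 6 (so a→7, b→8, …).
Undoing it on 25.26.7.20.10: 25→(25−6)÷1=19=s, 26→(26−6)÷1=20=t, 7→(7−6)÷1=1=a, 20→(20−6)÷1=14=n, 10→(10−6)÷1=4=d.

stand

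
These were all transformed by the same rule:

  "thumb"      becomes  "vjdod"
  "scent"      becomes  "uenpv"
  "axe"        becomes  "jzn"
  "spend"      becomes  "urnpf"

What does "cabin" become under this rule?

The shift depends on letter class: consonant t→v is +2, but vowel u→d is +9. The rule splits by letter class: vowels +9, consonants +2.
For cabin: c(cons)+2=e, a(vowel)+9=j, b(cons)+2=d, i(vowel)+9=r, n(cons)+2=p.

ejdrp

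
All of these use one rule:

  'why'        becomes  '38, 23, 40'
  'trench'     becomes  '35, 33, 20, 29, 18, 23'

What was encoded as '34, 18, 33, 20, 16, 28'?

The number is (letter's place in the alphabet, a=1) + 15.
Undoing it on 34, 18, 33, 20, 16, 28: 34→(34−15)÷1=19=s, 18→(18−15)÷1=3=c, 33→(33−15)÷1=18=r, 20→(20−15)÷1=5=e, 16→(16−15)÷1=1=a, 28→(28−15)÷1=13=m.

scream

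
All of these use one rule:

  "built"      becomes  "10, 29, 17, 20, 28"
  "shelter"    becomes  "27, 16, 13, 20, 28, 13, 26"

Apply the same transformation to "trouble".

28, 26, 23, 29, 10, 20, 13

Letters become their 1-based position plus 8 (so a→9, b→10, …).
For trouble: t=20→28, r=18→26, o=15→23, u=21→29, b=2→10, l=12→20, e=5→13.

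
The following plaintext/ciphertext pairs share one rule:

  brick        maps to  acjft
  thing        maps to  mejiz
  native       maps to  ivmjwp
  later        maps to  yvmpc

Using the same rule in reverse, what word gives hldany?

symbol

This is an affine cipher: with a=0,…,z=25, each position x becomes (5x+21) mod 26.
Reversing it on hldany: h(7)→21·(7−21)≡18=s; l(11)→21·(11−21)≡24=y; d(3)→21·(3−21)≡12=m; a(0)→21·(0−21)≡1=b; n(13)→21·(13−21)≡14=o; y(24)→21·(24−21)≡11=l (all mod 26).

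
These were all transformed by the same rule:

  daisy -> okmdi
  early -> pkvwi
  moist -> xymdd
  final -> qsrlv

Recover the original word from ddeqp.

staff

A repeating key of period 3 is used — shifts +11, +10, +4 over and over.
Undoing it on ddeqp: d−11=s, d−10=t, e−4=a, q−11=f, p−10=f.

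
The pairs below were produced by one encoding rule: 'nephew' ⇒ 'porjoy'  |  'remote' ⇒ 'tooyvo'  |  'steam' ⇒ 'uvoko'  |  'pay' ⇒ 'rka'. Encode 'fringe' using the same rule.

htspio

Vowels shift forward by 10 and consonants shift forward by 2.
Applying it to fringe: f(cons)+2=h, r(cons)+2=t, i(vowel)+10=s, n(cons)+2=p, g(cons)+2=i, e(vowel)+10=o.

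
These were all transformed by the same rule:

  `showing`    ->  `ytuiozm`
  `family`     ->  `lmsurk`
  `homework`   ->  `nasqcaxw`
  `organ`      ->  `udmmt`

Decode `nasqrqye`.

Shifts by position in showing: pos 0: s→y (+6), pos 1: h→t (+12), pos 2: o→u (+6), pos 3: w→i (+12) — repeating every 2. The shifts repeat in a cycle of length 2: positions 0,1,… shift by +6, +12, then the pattern repeats.
Reversing it on nasqrqye: n−6=h, a−12=o, s−6=m, q−12=e, r−6=l, q−12=e, y−6=s, e−12=s.

homeless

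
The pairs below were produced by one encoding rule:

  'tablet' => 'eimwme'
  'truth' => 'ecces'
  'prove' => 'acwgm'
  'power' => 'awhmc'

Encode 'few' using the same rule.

The shift depends on letter class: consonant t→e is +11, but vowel a→i is +8. Two shifts are in play — +8 for a/e/i/o/u, +11 for every other letter.
For few: f(cons)+11=q, e(vowel)+8=m, w(cons)+11=h.

qmh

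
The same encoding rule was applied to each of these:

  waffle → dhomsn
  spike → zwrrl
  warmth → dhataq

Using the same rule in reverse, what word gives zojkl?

shade

Shifts by position in waffle: pos 0: w→d (+7), pos 1: a→h (+7), pos 2: f→o (+9), pos 3: f→m (+7), pos 4: l→s (+7), pos 5: e→n (+9) — repeating every 3. A repeating key of period 3 is used — shifts +7, +7, +9 over and over.
Reversing it on zojkl: z−7=s, o−7=h, j−9=a, k−7=d, l−7=e.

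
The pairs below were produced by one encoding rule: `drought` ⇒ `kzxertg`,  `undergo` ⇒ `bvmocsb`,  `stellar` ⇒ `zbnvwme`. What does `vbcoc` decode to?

otter

In drought: d→k is +7, r→z is +8, o→x is +9, u→e is +10 — the shift increases by 1 each position. Letter i (0-indexed) is shifted by i+7, so successive shifts are 7, 8, 9, ….
Decoding vbcoc: v−7=o, b−8=t, c−9=t, o−10=e, c−11=r.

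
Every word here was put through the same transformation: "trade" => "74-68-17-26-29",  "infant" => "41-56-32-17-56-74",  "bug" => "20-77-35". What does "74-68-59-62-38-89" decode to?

trophy

t(#20)→74 and r(#18)→68: differences scale by 3, so n = 3·pos + 14. Each letter becomes 3×(its alphabet position, a=1..z=26) + 14.
Undoing it on 74-68-59-62-38-89: 74→(74−14)÷3=20=t, 68→(68−14)÷3=18=r, 59→(59−14)÷3=15=o, 62→(62−14)÷3=16=p, 38→(38−14)÷3=8=h, 89→(89−14)÷3=25=y.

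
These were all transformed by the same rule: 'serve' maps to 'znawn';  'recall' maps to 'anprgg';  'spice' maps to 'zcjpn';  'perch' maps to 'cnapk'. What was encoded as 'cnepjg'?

pencil

s(18)→z(25) and e(4)→n(13) fit y≡25x+17 (mod 26); the inverse of 25 mod 26 is 25. Treating letters as 0–25, the rule is x ↦ 25x + 17 (mod 26).
Reversing it on cnepjg: c(2)→25·(2−17)≡15=p; n(13)→25·(13−17)≡4=e; e(4)→25·(4−17)≡13=n; p(15)→25·(15−17)≡2=c; j(9)→25·(9−17)≡8=i; g(6)→25·(6−17)≡11=l (all mod 26).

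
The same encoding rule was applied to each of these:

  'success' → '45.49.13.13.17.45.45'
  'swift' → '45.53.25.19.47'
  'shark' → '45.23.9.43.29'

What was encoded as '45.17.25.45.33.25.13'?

seismic

The formula is n = 2×(alphabet index, a=1) + 7.
Reversing it on 45.17.25.45.33.25.13: 45→(45−7)÷2=19=s, 17→(17−7)÷2=5=e, 25→(25−7)÷2=9=i, 45→(45−7)÷2=19=s, 33→(33−7)÷2=13=m, 25→(25−7)÷2=9=i, 13→(13−7)÷2=3=c.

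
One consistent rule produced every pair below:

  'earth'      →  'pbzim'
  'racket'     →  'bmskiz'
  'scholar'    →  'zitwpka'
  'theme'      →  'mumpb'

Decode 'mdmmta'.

The output letters match the input read backwards, each shifted +8: earth reversed is htrae. Two steps: reverse the string, then apply a Caesar shift of +8.
Reversing it on mdmmta: shift back: m−8=e, d−8=v, m−8=e, m−8=e, t−8=l, a−8=s → eveels; then reverse → sleeve.

sleeve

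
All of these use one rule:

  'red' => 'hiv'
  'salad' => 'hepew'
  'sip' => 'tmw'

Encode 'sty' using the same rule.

cxw

The output letters match the input read backwards, each shifted +4: red reversed is der. Read the word backwards and shift each letter +4.
For sty: reverse → yts; then shift: y+4=c, t+4=x, s+4=w.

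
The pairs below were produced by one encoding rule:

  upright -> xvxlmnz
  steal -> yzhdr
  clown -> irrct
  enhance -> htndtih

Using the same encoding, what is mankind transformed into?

sdtqltj

The rule splits by letter class: vowels +3, consonants +6.
On mankind: m(cons)+6=s, a(vowel)+3=d, n(cons)+6=t, k(cons)+6=q, i(vowel)+3=l, n(cons)+6=t, d(cons)+6=j.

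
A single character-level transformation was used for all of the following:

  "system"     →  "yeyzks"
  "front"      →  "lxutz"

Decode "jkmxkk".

degree

Compare letters: s→y is +6, y→e is +6, s→y is +6 — a constant shift. Every letter moves 6 places later in the alphabet, wrapping around z→a.
Decoding jkmxkk: j−6=d, k−6=e, m−6=g, x−6=r, k−6=e, k−6=e.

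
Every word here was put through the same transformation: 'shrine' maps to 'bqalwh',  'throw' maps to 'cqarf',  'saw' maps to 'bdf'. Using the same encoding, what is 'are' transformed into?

dah

Vowels shift forward by 3 and consonants shift forward by 9.
For are: a(vowel)+3=d, r(cons)+9=a, e(vowel)+3=h.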